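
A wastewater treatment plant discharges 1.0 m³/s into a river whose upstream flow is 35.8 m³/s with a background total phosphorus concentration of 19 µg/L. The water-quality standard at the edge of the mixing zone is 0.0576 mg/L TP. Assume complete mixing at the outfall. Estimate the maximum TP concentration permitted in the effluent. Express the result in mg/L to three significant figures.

19 µg/L = 0.019 mg/L.
Mass balance: 0.0576·36.8 = 1·Cₑ + 35.8·0.019.
Cₑ = (2.12 − 0.6802) / 1 = 1.439 mg/L.

1.44 mg/L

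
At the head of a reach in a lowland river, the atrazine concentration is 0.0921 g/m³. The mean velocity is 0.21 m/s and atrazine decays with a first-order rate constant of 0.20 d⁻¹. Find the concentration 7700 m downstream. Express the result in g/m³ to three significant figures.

Travel time t = 7700 m / 0.21 m/s = 7700/0.21 = 3.667e+04 s = 0.4244 d.
First-order decay: C = 0.0921·exp(−0.20·0.4244) = 0.0921·0.9186 = 0.08461 g/m³.

0.0846 g/m³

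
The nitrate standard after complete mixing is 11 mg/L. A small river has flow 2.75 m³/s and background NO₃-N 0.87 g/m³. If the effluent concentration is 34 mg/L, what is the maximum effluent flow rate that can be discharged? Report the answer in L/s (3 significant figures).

Mass balance at complete mixing: C_std·(Q_w + Q_r) = Q_w·C_e + Q_r·C_b.
Rearranging, Q_w = Q_r·(C_std − C_b)/(C_e − C_std) = 2.75·(11 − 0.87) / (34 − 11) = 1.211 m³/s.
= 1211 L/s.

1210 L/s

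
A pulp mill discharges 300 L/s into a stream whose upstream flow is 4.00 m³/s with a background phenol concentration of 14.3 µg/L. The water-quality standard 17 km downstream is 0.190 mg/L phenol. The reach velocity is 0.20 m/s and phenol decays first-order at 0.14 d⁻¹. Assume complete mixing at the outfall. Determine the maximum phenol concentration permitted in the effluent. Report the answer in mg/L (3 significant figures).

300 L/s = 0.3 m³/s.
14.3 µg/L = 0.0143 mg/L.
Travel time to the compliance point: t = 1.7e+04/0.20 = 8.5e+04 s = 0.9838 d; decay factor exp(−0.14·0.9838) = 0.8713.
So the concentration just after mixing may be at most 0.19/0.8713 = 0.2181 mg/L.
Mass balance: 0.2181·4.3 = 0.3·Cₑ + 4·0.0143.
Cₑ = (0.9376 − 0.0572) / 0.3 = 2.935 mg/L.

2.93 mg/L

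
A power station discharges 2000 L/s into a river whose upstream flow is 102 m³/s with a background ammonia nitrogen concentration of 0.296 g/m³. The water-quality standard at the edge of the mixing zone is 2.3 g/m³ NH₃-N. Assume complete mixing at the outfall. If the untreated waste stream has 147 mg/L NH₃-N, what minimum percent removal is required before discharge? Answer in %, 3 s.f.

2000 L/s = 2 m³/s.
Mass balance: 2.3·104 = 2·Cₑ + 102·0.296.
Cₑ = (239.2 − 30.19) / 2 = 104.5 mg/L.
Required removal = 1 − 104.5/147 = 28.91 %.

28.9 %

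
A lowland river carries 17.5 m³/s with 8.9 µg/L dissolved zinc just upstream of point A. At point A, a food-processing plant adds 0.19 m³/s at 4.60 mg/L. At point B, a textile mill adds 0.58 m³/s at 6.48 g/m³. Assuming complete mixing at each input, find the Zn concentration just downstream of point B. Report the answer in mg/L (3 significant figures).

0.262 mg/L

8.9 µg/L = 0.0089 mg/L.
After input A: C = (17.5·0.0089 + 0.19·4.6) / 17.69 = 0.05821 mg/L.
After input B: C = (17.69·0.05821 + 0.58·6.48) / 18.27 = 0.2621 mg/L.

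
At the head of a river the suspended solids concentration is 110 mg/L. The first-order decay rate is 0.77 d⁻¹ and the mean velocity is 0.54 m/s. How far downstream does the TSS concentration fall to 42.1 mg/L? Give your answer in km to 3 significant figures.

58.2 km

From C = C₀·e^(−kt), t = ln(C₀/C)/k = ln(110/42.1)/0.77 = 0.9604/0.77 = 1.247 d.
Distance = v·t = 0.54 m/s × 1.078e+05 s = 5.819e+04 m = 58.19 km.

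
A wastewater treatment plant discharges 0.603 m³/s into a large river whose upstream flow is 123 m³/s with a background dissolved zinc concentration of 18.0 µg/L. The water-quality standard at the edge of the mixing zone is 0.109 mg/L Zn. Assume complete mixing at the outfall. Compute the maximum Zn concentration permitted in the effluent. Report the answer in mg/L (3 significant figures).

18.7 mg/L

18.0 µg/L = 0.018 mg/L.
Mass balance: 0.109·123.6 = 0.603·Cₑ + 123·0.018.
Cₑ = (13.47 − 2.214) / 0.603 = 18.67 mg/L.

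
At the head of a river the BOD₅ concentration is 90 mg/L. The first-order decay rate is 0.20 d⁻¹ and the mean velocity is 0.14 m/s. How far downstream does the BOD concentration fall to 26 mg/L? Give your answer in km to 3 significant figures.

From C = C₀·e^(−kt), t = ln(C₀/C)/k = ln(90/26)/0.20 = 1.242/0.20 = 6.209 d.
Distance = v·t = 0.14 m/s × 5.364e+05 s = 7.51e+04 m = 75.1 km.

75.1 km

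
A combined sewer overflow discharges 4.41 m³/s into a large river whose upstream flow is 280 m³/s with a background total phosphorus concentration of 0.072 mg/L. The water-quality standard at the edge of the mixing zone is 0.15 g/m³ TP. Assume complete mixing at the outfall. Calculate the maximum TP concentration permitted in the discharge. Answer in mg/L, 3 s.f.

Mass balance: 0.15·284.4 = 4.41·Cₑ + 280·0.072.
Cₑ = (42.66 − 20.16) / 4.41 = 5.102 mg/L.

5.10 mg/L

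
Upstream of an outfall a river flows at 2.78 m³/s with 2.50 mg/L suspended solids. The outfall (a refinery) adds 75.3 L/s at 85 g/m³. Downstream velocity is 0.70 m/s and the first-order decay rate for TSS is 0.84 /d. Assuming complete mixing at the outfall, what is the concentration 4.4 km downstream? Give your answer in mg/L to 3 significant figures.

75.3 L/s = 0.0753 m³/s.
After complete mixing, C₀ = (0.0753·85 + 2.78·2.5) / 2.855 = 4.676 mg/L.
Travel time t = 4400 m / 0.70 m/s = 6286 s = 0.07275 d.
C = 4.676·exp(−0.84·0.07275) = 4.676·0.9407 = 4.399 mg/L.

4.40 mg/L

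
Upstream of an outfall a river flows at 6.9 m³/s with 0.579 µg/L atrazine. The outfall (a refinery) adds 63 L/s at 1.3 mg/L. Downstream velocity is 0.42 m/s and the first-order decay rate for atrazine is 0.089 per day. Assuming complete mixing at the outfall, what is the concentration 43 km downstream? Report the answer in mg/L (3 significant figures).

63 L/s = 0.063 m³/s.
0.579 µg/L = 0.000579 mg/L.
After complete mixing, C₀ = (0.063·1.3 + 6.9·0.000579) / 6.963 = 0.01234 mg/L.
Travel time t = 4.3e+04 m / 0.42 m/s = 1.024e+05 s = 1.185 d.
C = 0.01234·exp(−0.089·1.185) = 0.01234·0.8999 = 0.0111 mg/L.

0.0111 mg/L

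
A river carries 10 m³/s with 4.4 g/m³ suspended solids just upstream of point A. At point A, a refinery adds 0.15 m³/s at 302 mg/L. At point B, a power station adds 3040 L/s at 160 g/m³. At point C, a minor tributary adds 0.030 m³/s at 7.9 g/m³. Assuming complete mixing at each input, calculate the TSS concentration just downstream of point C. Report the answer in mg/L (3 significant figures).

43.6 mg/L

After input A: C = (10·4.4 + 0.15·302) / 10.15 = 8.798 mg/L.
3040 L/s = 3.04 m³/s.
After input B: C = (10.15·8.798 + 3.04·160) / 13.19 = 43.65 mg/L.
After input C: C = (13.19·43.65 + 0.03·7.9) / 13.22 = 43.57 mg/L.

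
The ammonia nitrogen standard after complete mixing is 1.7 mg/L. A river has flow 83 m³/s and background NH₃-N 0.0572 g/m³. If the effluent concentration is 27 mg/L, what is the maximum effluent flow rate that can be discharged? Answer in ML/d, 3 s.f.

466 ML/d

Mass balance at complete mixing: C_std·(Q_w + Q_r) = Q_w·C_e + Q_r·C_b.
Rearranging, Q_w = Q_r·(C_std − C_b)/(C_e − C_std) = 83·(1.7 − 0.0572) / (27 − 1.7) = 5.389 m³/s.
= 465.6 ML/d.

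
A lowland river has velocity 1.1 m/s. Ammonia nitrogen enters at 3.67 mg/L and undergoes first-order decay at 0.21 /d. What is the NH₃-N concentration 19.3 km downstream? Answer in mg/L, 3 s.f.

3.52 mg/L

Travel time t = 19.3 km / 1.1 m/s = 1.93e+04/1.1 = 1.755e+04 s = 0.2031 d.
First-order decay: C = 3.67·exp(−0.21·0.2031) = 3.67·0.9583 = 3.517 mg/L.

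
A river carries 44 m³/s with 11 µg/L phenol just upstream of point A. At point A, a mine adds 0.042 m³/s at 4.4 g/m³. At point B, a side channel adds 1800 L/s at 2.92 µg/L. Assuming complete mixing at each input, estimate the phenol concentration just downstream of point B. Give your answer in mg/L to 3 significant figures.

11 µg/L = 0.011 mg/L.
After input A: C = (44·0.011 + 0.042·4.4) / 44.04 = 0.01519 mg/L.
1800 L/s = 1.8 m³/s.
2.92 µg/L = 0.00292 mg/L.
After input B: C = (44.04·0.01519 + 1.8·0.00292) / 45.84 = 0.0147 mg/L.

0.0147 mg/L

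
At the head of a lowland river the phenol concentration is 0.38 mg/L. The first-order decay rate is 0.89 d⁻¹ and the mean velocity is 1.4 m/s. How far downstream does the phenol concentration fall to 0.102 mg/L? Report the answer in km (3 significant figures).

179 km

From C = C₀·e^(−kt), t = ln(C₀/C)/k = ln(0.38/0.102)/0.89 = 1.315/0.89 = 1.478 d.
Distance = v·t = 1.4 m/s × 1.277e+05 s = 1.787e+05 m = 178.7 km.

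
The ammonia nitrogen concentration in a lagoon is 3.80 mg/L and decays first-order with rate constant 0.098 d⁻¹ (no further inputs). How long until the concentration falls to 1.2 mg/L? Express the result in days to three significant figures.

t = ln(C₀/C)/k = ln(3.80/1.2)/0.098 = 1.153/0.098 = 11.76 d.

11.8 d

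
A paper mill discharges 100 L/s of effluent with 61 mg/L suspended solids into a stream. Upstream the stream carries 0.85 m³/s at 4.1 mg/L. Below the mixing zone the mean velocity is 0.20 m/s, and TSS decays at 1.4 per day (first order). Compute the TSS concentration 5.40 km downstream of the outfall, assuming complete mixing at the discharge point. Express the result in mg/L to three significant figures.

6.51 mg/L

100 L/s = 0.1 m³/s.
After complete mixing, C₀ = (0.1·61 + 0.85·4.1) / 0.95 = 10.09 mg/L.
Travel time t = 5400 m / 0.20 m/s = 2.7e+04 s = 0.3125 d.
C = 10.09·exp(−1.4·0.3125) = 10.09·0.6456 = 6.514 mg/L.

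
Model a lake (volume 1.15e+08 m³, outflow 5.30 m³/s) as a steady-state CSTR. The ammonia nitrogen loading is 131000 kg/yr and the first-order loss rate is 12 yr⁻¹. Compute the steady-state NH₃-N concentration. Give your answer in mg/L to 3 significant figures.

Outflow Q = 5.30 m³/s × 3.156e+07 s/yr = 1.673e+08 m³/yr.
Steady-state CSTR mass balance: W = Q·C + k·V·C, so C = W/(Q + kV).
Q + kV = 1.673e+08 + 12·1.15e+08 = 1.547e+09 m³/yr.
C = 131000/1.547e+09 = 8.467e-05 kg/m³ = 0.08467 mg/L.

0.0847 mg/L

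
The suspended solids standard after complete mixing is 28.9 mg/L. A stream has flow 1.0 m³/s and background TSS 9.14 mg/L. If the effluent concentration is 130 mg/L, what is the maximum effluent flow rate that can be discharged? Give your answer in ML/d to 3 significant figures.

Mass balance at complete mixing: C_std·(Q_w + Q_r) = Q_w·C_e + Q_r·C_b.
Rearranging, Q_w = Q_r·(C_std − C_b)/(C_e − C_std) = 1.0·(28.9 − 9.14) / (130 − 28.9) = 0.1955 m³/s.
= 16.89 ML/d.

16.9 ML/d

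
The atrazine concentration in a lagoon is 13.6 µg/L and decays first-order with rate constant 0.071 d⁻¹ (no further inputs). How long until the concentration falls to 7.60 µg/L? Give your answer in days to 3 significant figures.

8.20 d

t = ln(C₀/C)/k = ln(13.6/7.60)/0.071 = 0.5819/0.071 = 8.196 d.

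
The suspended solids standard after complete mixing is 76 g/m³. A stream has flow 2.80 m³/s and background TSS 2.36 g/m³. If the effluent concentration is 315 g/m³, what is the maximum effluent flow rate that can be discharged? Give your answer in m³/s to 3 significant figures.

Mass balance at complete mixing: C_std·(Q_w + Q_r) = Q_w·C_e + Q_r·C_b.
Rearranging, Q_w = Q_r·(C_std − C_b)/(C_e − C_std) = 2.80·(76 − 2.36) / (315 − 76) = 0.8627 m³/s.

0.863 m³/s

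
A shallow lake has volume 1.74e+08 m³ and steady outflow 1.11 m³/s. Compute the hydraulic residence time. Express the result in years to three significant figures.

4.97 yr

Q = 1.11 m³/s × 3.156e+07 s/yr = 3.503e+07 m³/yr.
Hydraulic residence time τ = V/Q = 1.74e+08/3.503e+07 = 4.967 yr.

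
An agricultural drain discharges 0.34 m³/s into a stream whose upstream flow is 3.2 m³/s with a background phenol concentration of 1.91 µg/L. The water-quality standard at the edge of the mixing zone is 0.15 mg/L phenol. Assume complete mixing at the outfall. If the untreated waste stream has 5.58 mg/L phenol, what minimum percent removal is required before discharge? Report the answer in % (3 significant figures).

72.3 %

1.91 µg/L = 0.00191 mg/L.
Mass balance: 0.15·3.54 = 0.34·Cₑ + 3.2·0.00191.
Cₑ = (0.531 − 0.006112) / 0.34 = 1.544 mg/L.
Required removal = 1 − 1.544/5.58 = 72.33 %.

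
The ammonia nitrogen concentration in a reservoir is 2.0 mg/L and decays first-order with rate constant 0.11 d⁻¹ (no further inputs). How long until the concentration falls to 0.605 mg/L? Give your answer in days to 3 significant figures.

t = ln(C₀/C)/k = ln(2.0/0.605)/0.11 = 1.196/0.11 = 10.87 d.

10.9 d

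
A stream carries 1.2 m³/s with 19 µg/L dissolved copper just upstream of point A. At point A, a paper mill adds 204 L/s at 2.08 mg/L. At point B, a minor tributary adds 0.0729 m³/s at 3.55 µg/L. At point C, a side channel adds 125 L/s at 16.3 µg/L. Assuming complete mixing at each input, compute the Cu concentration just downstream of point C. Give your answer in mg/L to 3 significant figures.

0.281 mg/L

19 µg/L = 0.019 mg/L.
204 L/s = 0.204 m³/s.
After input A: C = (1.2·0.019 + 0.204·2.08) / 1.404 = 0.3185 mg/L.
3.55 µg/L = 0.00355 mg/L.
After input B: C = (1.404·0.3185 + 0.0729·0.00355) / 1.477 = 0.3029 mg/L.
125 L/s = 0.125 m³/s.
16.3 µg/L = 0.0163 mg/L.
After input C: C = (1.477·0.3029 + 0.125·0.0163) / 1.602 = 0.2806 mg/L.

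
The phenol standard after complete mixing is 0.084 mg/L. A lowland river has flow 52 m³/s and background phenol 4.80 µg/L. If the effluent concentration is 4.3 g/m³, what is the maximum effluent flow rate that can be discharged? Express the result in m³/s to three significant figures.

4.80 µg/L = 0.0048 mg/L.
Mass balance at complete mixing: C_std·(Q_w + Q_r) = Q_w·C_e + Q_r·C_b.
Rearranging, Q_w = Q_r·(C_std − C_b)/(C_e − C_std) = 52·(0.084 − 0.0048) / (4.3 − 0.084) = 0.9769 m³/s.

0.977 m³/s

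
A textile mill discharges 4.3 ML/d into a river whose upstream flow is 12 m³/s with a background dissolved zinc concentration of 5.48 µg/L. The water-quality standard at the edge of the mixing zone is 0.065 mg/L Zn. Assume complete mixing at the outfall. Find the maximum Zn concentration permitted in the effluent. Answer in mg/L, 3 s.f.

4.3 ML/d = 0.04977 m³/s.
5.48 µg/L = 0.00548 mg/L.
Mass balance: 0.065·12.05 = 0.04977·Cₑ + 12·0.00548.
Cₑ = (0.7832 − 0.06576) / 0.04977 = 14.42 mg/L.

14.4 mg/L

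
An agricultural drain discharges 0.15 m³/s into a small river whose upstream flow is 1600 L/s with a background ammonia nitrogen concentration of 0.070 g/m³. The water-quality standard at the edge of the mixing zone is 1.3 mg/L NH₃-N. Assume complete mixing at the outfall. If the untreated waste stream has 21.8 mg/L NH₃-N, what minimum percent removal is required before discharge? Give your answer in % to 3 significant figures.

1600 L/s = 1.6 m³/s.
Mass balance: 1.3·1.75 = 0.15·Cₑ + 1.6·0.07.
Cₑ = (2.275 − 0.112) / 0.15 = 14.42 mg/L.
Required removal = 1 − 14.42/21.8 = 33.85 %.

33.9 %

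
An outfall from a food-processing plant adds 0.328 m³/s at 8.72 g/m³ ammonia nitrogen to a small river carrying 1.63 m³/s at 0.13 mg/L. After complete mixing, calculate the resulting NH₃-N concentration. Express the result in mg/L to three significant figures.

1.57 mg/L

Conservation of mass across the mixing zone: C = (0.328·8.72 + 1.63·0.13) / (0.328 + 1.63) = 3.072/1.958 = 1.569 mg/L.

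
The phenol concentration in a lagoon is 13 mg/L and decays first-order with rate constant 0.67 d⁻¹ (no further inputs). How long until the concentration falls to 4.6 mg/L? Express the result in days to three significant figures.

1.55 d

t = ln(C₀/C)/k = ln(13/4.6)/0.67 = 1.039/0.67 = 1.551 d.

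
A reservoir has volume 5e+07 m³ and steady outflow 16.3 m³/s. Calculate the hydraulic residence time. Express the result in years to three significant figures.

0.0972 yr

Q = 16.3 m³/s × 3.156e+07 s/yr = 5.144e+08 m³/yr.
Hydraulic residence time τ = V/Q = 5e+07/5.144e+08 = 0.0972 yr.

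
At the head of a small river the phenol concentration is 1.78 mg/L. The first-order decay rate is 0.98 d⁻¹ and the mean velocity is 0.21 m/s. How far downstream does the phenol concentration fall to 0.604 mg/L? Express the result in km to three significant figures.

20.0 km

From C = C₀·e^(−kt), t = ln(C₀/C)/k = ln(1.78/0.604)/0.98 = 1.081/0.98 = 1.103 d.
Distance = v·t = 0.21 m/s × 9.529e+04 s = 2.001e+04 m = 20.01 km.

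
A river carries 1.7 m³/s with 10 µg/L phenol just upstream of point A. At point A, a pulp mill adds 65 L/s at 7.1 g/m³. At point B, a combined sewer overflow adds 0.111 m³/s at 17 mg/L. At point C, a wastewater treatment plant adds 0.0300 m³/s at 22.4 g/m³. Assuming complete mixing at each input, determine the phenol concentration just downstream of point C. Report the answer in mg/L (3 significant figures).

1.59 mg/L

10 µg/L = 0.01 mg/L.
65 L/s = 0.065 m³/s.
After input A: C = (1.7·0.01 + 0.065·7.1) / 1.765 = 0.2711 mg/L.
After input B: C = (1.765·0.2711 + 0.111·17) / 1.876 = 1.261 mg/L.
After input C: C = (1.876·1.261 + 0.03·22.4) / 1.906 = 1.594 mg/L.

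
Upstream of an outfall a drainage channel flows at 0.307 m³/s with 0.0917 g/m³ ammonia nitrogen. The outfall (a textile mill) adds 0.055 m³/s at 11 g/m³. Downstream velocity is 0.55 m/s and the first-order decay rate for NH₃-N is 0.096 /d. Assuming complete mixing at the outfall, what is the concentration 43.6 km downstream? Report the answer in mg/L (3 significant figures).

1.60 mg/L

After complete mixing, C₀ = (0.055·11 + 0.307·0.0917) / 0.362 = 1.749 mg/L.
Travel time t = 4.36e+04 m / 0.55 m/s = 7.927e+04 s = 0.9175 d.
C = 1.749·exp(−0.096·0.9175) = 1.749·0.9157 = 1.602 mg/L.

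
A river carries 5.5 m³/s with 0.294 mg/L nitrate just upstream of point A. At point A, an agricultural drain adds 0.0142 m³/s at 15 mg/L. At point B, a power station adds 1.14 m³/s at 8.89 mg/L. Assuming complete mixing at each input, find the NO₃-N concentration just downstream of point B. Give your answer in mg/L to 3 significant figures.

After input A: C = (5.5·0.294 + 0.0142·15) / 5.514 = 0.3319 mg/L.
After input B: C = (5.514·0.3319 + 1.14·8.89) / 6.654 = 1.798 mg/L.

1.80 mg/L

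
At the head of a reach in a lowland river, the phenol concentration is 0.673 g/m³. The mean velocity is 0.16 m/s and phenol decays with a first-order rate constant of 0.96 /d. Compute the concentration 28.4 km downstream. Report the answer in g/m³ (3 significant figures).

0.0936 g/m³

Travel time t = 28.4 km / 0.16 m/s = 2.84e+04/0.16 = 1.775e+05 s = 2.054 d.
First-order decay: C = 0.673·exp(−0.96·2.054) = 0.673·0.1391 = 0.09365 g/m³.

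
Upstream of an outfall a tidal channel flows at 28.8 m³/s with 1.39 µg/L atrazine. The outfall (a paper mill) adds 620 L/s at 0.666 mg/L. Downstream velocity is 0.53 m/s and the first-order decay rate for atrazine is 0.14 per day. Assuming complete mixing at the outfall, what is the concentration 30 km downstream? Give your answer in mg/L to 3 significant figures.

0.0140 mg/L

620 L/s = 0.62 m³/s.
1.39 µg/L = 0.00139 mg/L.
After complete mixing, C₀ = (0.62·0.666 + 28.8·0.00139) / 29.42 = 0.0154 mg/L.
Travel time t = 3e+04 m / 0.53 m/s = 5.66e+04 s = 0.6551 d.
C = 0.0154·exp(−0.14·0.6551) = 0.0154·0.9124 = 0.01405 mg/L.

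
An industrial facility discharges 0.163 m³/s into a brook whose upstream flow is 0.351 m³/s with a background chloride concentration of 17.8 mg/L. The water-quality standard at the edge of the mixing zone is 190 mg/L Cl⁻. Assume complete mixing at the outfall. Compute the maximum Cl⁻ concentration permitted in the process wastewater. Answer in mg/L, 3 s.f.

561 mg/L

Mass balance: 190·0.514 = 0.163·Cₑ + 0.351·17.8.
Cₑ = (97.66 − 6.248) / 0.163 = 560.8 mg/L.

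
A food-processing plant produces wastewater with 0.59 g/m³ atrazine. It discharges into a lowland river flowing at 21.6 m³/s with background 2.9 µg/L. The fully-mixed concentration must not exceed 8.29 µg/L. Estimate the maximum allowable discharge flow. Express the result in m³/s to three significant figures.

0.200 m³/s

2.9 µg/L = 0.0029 mg/L.
8.29 µg/L = 0.00829 mg/L.
Mass balance at complete mixing: C_std·(Q_w + Q_r) = Q_w·C_e + Q_r·C_b.
Rearranging, Q_w = Q_r·(C_std − C_b)/(C_e − C_std) = 21.6·(0.00829 − 0.0029) / (0.59 − 0.00829) = 0.2001 m³/s.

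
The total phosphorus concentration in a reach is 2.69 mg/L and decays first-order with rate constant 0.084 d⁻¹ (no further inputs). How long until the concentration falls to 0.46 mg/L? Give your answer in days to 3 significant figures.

t = ln(C₀/C)/k = ln(2.69/0.46)/0.084 = 1.766/0.084 = 21.02 d.

21.0 d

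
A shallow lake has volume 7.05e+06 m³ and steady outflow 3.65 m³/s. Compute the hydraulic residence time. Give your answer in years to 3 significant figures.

Q = 3.65 m³/s × 3.156e+07 s/yr = 1.152e+08 m³/yr.
Hydraulic residence time τ = V/Q = 7.05e+06/1.152e+08 = 0.06121 yr.

0.0612 yr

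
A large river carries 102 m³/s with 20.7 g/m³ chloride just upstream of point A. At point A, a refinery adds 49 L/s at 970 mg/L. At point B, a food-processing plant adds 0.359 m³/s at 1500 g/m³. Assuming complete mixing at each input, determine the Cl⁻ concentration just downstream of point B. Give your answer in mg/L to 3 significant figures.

49 L/s = 0.049 m³/s.
After input A: C = (102·20.7 + 0.049·970) / 102 = 21.16 mg/L.
After input B: C = (102·21.16 + 0.359·1500) / 102.4 = 26.34 mg/L.

26.3 mg/L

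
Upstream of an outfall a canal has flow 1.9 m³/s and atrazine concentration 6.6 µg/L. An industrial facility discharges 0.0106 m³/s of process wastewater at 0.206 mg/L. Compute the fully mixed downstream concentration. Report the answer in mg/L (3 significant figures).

0.00771 mg/L

6.6 µg/L = 0.0066 mg/L.
By mass balance at complete mixing, C = (0.0106·0.206 + 1.9·0.0066) / (0.0106 + 1.9) = 0.01472/1.911 = 0.007706 mg/L.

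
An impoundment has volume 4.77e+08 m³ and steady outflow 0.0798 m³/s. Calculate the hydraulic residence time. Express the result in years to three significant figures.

Q = 0.0798 m³/s × 3.156e+07 s/yr = 2.518e+06 m³/yr.
Hydraulic residence time τ = V/Q = 4.77e+08/2.518e+06 = 189.4 yr.

189 yr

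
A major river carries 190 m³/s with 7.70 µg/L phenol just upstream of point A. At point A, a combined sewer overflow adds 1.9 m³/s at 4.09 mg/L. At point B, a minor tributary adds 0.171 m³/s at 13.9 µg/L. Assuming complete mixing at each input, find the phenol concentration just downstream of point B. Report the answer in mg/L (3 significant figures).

0.0481 mg/L

7.70 µg/L = 0.0077 mg/L.
After input A: C = (190·0.0077 + 1.9·4.09) / 191.9 = 0.04812 mg/L.
13.9 µg/L = 0.0139 mg/L.
After input B: C = (191.9·0.04812 + 0.171·0.0139) / 192.1 = 0.04809 mg/L.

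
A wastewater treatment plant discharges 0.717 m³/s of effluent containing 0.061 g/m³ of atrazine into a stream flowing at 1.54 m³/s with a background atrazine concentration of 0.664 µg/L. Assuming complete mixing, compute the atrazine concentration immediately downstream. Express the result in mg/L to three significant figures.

0.664 µg/L = 0.000664 mg/L.
Flow-weighted mixing gives C = (0.717·0.061 + 1.54·0.000664) / (0.717 + 1.54) = 0.04476/2.257 = 0.01983 mg/L.

0.0198 mg/L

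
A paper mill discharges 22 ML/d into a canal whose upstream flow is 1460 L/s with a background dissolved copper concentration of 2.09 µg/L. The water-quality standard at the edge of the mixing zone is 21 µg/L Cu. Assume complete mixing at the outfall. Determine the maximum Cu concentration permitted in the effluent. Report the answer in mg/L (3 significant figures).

0.129 mg/L

22 ML/d = 0.2546 m³/s.
1460 L/s = 1.46 m³/s.
2.09 µg/L = 0.00209 mg/L.
21 µg/L = 0.021 mg/L.
Mass balance: 0.021·1.715 = 0.2546·Cₑ + 1.46·0.00209.
Cₑ = (0.03601 − 0.003051) / 0.2546 = 0.1294 mg/L.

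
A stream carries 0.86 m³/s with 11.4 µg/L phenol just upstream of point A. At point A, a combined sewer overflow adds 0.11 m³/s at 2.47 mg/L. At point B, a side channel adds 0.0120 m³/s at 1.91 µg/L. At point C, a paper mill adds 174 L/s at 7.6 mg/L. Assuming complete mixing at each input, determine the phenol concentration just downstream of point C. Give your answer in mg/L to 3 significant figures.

1.39 mg/L

11.4 µg/L = 0.0114 mg/L.
After input A: C = (0.86·0.0114 + 0.11·2.47) / 0.97 = 0.2902 mg/L.
1.91 µg/L = 0.00191 mg/L.
After input B: C = (0.97·0.2902 + 0.012·0.00191) / 0.982 = 0.2867 mg/L.
174 L/s = 0.174 m³/s.
After input C: C = (0.982·0.2867 + 0.174·7.6) / 1.156 = 1.387 mg/L.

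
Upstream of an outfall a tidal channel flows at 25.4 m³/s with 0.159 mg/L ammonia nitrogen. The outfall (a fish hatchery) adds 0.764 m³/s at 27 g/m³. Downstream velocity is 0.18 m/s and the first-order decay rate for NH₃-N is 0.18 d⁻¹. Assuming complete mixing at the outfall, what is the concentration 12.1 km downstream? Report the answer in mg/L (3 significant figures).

After complete mixing, C₀ = (0.764·27 + 25.4·0.159) / 26.16 = 0.9428 mg/L.
Travel time t = 1.21e+04 m / 0.18 m/s = 6.722e+04 s = 0.778 d.
C = 0.9428·exp(−0.18·0.778) = 0.9428·0.8693 = 0.8196 mg/L.

0.820 mg/L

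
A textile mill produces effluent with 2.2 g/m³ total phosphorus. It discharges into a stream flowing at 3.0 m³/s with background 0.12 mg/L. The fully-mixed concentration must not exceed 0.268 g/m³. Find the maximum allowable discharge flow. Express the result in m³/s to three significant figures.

Mass balance at complete mixing: C_std·(Q_w + Q_r) = Q_w·C_e + Q_r·C_b.
Rearranging, Q_w = Q_r·(C_std − C_b)/(C_e − C_std) = 3.0·(0.268 − 0.12) / (2.2 − 0.268) = 0.2298 m³/s.

0.230 m³/s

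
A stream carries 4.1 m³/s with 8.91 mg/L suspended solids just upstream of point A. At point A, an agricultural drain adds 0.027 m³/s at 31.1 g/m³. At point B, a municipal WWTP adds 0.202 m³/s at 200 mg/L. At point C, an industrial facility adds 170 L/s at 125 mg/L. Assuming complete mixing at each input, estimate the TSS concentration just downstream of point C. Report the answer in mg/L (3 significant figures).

After input A: C = (4.1·8.91 + 0.027·31.1) / 4.127 = 9.055 mg/L.
After input B: C = (4.127·9.055 + 0.202·200) / 4.329 = 17.97 mg/L.
170 L/s = 0.17 m³/s.
After input C: C = (4.329·17.97 + 0.17·125) / 4.499 = 22.01 mg/L.

22.0 mg/L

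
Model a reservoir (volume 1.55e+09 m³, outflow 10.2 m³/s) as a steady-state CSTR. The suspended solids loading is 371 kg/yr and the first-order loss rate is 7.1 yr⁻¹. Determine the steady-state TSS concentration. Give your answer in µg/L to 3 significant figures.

Outflow Q = 10.2 m³/s × 3.156e+07 s/yr = 3.219e+08 m³/yr.
Steady-state CSTR mass balance: W = Q·C + k·V·C, so C = W/(Q + kV).
Q + kV = 3.219e+08 + 7.1·1.55e+09 = 1.133e+10 m³/yr.
C = 371/1.133e+10 = 3.275e-08 kg/m³ = 3.275e-05 mg/L = 0.03275 µg/L.

0.0328 µg/L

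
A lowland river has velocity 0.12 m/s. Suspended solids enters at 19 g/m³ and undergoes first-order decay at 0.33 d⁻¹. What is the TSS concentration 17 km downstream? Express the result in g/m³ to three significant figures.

Travel time t = 17 km / 0.12 m/s = 1.7e+04/0.12 = 1.417e+05 s = 1.64 d.
First-order decay: C = 19·exp(−0.33·1.64) = 19·0.5821 = 11.06 g/m³.

11.1 g/m³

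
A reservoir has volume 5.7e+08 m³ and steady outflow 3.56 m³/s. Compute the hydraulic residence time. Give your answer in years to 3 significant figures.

5.07 yr

Q = 3.56 m³/s × 3.156e+07 s/yr = 1.123e+08 m³/yr.
Hydraulic residence time τ = V/Q = 5.7e+08/1.123e+08 = 5.074 yr.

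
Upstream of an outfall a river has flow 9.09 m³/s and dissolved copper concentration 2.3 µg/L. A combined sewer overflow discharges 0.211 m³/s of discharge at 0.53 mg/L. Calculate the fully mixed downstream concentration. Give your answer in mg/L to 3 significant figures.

2.3 µg/L = 0.0023 mg/L.
By mass balance at complete mixing, C = (0.211·0.53 + 9.09·0.0023) / (0.211 + 9.09) = 0.1327/9.301 = 0.01427 mg/L.

0.0143 mg/L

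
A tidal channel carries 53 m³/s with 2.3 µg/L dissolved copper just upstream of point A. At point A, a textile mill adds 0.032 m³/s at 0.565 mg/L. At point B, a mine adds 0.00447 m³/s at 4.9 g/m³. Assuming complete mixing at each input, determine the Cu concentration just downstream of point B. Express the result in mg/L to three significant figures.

2.3 µg/L = 0.0023 mg/L.
After input A: C = (53·0.0023 + 0.032·0.565) / 53.03 = 0.00264 mg/L.
After input B: C = (53.03·0.00264 + 0.00447·4.9) / 53.04 = 0.003052 mg/L.

0.00305 mg/L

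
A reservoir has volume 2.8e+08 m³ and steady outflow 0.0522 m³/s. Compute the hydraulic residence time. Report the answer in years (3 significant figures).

Q = 0.0522 m³/s × 3.156e+07 s/yr = 1.647e+06 m³/yr.
Hydraulic residence time τ = V/Q = 2.8e+08/1.647e+06 = 170 yr.

170 yr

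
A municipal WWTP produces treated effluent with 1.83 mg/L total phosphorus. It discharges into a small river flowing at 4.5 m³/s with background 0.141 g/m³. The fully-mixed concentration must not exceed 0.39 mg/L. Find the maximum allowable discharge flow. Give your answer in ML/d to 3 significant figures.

67.2 ML/d

Mass balance at complete mixing: C_std·(Q_w + Q_r) = Q_w·C_e + Q_r·C_b.
Rearranging, Q_w = Q_r·(C_std − C_b)/(C_e − C_std) = 4.5·(0.39 − 0.141) / (1.83 − 0.39) = 0.7781 m³/s.
= 67.23 ML/d.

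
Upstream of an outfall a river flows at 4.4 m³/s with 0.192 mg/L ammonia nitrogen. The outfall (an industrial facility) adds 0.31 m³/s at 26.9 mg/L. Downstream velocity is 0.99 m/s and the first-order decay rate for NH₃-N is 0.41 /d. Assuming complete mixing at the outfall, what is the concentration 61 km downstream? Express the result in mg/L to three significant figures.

After complete mixing, C₀ = (0.31·26.9 + 4.4·0.192) / 4.71 = 1.95 mg/L.
Travel time t = 6.1e+04 m / 0.99 m/s = 6.162e+04 s = 0.7132 d.
C = 1.95·exp(−0.41·0.7132) = 1.95·0.7465 = 1.456 mg/L.

1.46 mg/L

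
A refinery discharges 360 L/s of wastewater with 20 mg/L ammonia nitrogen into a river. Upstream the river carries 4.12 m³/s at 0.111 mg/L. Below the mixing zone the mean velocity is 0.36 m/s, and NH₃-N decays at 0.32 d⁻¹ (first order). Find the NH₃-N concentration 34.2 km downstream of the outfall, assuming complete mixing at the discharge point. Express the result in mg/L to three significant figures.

1.20 mg/L

360 L/s = 0.36 m³/s.
After complete mixing, C₀ = (0.36·20 + 4.12·0.111) / 4.48 = 1.709 mg/L.
Travel time t = 3.42e+04 m / 0.36 m/s = 9.5e+04 s = 1.1 d.
C = 1.709·exp(−0.32·1.1) = 1.709·0.7034 = 1.202 mg/L.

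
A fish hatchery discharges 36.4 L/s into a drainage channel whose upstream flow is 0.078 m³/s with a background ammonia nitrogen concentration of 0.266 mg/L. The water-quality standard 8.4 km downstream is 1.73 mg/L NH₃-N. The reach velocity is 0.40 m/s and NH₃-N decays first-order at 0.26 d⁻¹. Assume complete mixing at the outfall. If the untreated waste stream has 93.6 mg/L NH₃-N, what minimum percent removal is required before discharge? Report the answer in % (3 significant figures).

94.4 %

36.4 L/s = 0.0364 m³/s.
Travel time to the compliance point: t = 8400/0.40 = 2.1e+04 s = 0.2431 d; decay factor exp(−0.26·0.2431) = 0.9388.
So the concentration just after mixing may be at most 1.73/0.9388 = 1.843 mg/L.
Mass balance: 1.843·0.1144 = 0.0364·Cₑ + 0.078·0.266.
Cₑ = (0.2108 − 0.02075) / 0.0364 = 5.222 mg/L.
Required removal = 1 − 5.222/93.6 = 94.42 %.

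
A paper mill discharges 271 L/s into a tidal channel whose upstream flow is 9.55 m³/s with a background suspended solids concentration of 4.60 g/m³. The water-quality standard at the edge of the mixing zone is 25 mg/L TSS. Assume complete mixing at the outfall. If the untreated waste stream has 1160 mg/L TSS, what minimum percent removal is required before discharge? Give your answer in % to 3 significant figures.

271 L/s = 0.271 m³/s.
Mass balance: 25·9.821 = 0.271·Cₑ + 9.55·4.6.
Cₑ = (245.5 − 43.93) / 0.271 = 743.9 mg/L.
Required removal = 1 − 743.9/1160 = 35.87 %.

35.9 %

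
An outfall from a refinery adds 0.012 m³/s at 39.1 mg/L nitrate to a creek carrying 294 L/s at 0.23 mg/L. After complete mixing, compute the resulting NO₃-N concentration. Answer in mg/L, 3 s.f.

294 L/s = 0.294 m³/s.
By mass balance at complete mixing, C = (0.012·39.1 + 0.294·0.23) / (0.012 + 0.294) = 0.5368/0.306 = 1.754 mg/L.

1.75 mg/L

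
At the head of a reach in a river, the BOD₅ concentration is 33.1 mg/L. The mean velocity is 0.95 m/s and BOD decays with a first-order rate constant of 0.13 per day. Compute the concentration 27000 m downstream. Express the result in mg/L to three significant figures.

31.7 mg/L

Travel time t = 27000 m / 0.95 m/s = 2.7e+04/0.95 = 2.842e+04 s = 0.3289 d.
First-order decay: C = 33.1·exp(−0.13·0.3289) = 33.1·0.9581 = 31.71 mg/L.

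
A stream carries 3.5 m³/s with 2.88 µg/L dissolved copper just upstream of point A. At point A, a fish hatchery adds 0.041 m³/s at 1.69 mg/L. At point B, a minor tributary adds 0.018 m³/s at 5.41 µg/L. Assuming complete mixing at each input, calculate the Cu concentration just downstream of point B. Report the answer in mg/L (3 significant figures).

2.88 µg/L = 0.00288 mg/L.
After input A: C = (3.5·0.00288 + 0.041·1.69) / 3.541 = 0.02241 mg/L.
5.41 µg/L = 0.00541 mg/L.
After input B: C = (3.541·0.02241 + 0.018·0.00541) / 3.559 = 0.02233 mg/L.

0.0223 mg/L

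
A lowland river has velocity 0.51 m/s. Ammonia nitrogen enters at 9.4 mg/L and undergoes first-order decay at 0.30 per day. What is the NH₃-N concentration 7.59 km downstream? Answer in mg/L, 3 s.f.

Travel time t = 7.59 km / 0.51 m/s = 7590/0.51 = 1.488e+04 s = 0.1722 d.
First-order decay: C = 9.4·exp(−0.30·0.1722) = 9.4·0.9496 = 8.927 mg/L.

8.93 mg/L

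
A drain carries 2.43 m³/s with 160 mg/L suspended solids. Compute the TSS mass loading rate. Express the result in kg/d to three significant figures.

Mass flux = Q·C = 2.43 m³/s × 160 g/m³ = 388.8 g/s.
= 388.8 g/s × 86.4 = 3.359e+04 kg/d.

33600 kg/d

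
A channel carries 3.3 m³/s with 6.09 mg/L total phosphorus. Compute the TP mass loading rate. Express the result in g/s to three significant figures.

20.1 g/s

Mass flux = Q·C = 3.3 m³/s × 6.09 g/m³ = 20.1 g/s.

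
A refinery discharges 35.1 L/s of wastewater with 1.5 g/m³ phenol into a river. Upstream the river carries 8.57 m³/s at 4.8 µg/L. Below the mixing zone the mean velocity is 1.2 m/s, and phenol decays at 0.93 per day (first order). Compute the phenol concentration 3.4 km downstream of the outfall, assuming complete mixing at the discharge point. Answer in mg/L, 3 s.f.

35.1 L/s = 0.0351 m³/s.
4.8 µg/L = 0.0048 mg/L.
After complete mixing, C₀ = (0.0351·1.5 + 8.57·0.0048) / 8.605 = 0.0109 mg/L.
Travel time t = 3400 m / 1.2 m/s = 2833 s = 0.03279 d.
C = 0.0109·exp(−0.93·0.03279) = 0.0109·0.97 = 0.01057 mg/L.

0.0106 mg/L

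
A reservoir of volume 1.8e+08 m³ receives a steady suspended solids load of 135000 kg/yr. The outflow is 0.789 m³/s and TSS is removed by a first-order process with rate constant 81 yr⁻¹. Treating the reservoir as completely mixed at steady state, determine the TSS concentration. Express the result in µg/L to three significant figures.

Outflow Q = 0.789 m³/s × 3.156e+07 s/yr = 2.49e+07 m³/yr.
Steady-state CSTR mass balance: W = Q·C + k·V·C, so C = W/(Q + kV).
Q + kV = 2.49e+07 + 81·1.8e+08 = 1.46e+10 m³/yr.
C = 135000/1.46e+10 = 9.243e-06 kg/m³ = 0.009243 mg/L = 9.243 µg/L.

9.24 µg/L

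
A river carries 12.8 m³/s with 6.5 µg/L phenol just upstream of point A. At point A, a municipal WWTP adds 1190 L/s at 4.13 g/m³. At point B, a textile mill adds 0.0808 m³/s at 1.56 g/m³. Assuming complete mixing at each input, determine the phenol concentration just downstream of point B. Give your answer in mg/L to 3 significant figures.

0.364 mg/L

6.5 µg/L = 0.0065 mg/L.
1190 L/s = 1.19 m³/s.
After input A: C = (12.8·0.0065 + 1.19·4.13) / 13.99 = 0.3572 mg/L.
After input B: C = (13.99·0.3572 + 0.0808·1.56) / 14.07 = 0.3642 mg/L.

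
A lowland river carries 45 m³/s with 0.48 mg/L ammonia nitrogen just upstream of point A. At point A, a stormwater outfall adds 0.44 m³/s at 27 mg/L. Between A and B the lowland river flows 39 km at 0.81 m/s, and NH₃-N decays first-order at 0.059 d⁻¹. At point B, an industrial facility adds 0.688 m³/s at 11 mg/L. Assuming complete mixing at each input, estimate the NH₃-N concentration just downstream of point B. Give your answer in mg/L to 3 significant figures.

After input A: C = (45·0.48 + 0.44·27) / 45.44 = 0.7368 mg/L.
Over the 39 km reach to input B (t = 4.815e+04 s = 0.5573 d), decay gives C = 0.7368·exp(−0.059·0.5573) = 0.713 mg/L.
After input B: C = (45.44·0.713 + 0.688·11) / 46.13 = 0.8664 mg/L.

0.866 mg/L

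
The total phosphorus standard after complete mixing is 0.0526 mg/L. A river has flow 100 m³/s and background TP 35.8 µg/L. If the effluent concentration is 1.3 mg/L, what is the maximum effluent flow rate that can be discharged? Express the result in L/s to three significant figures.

1350 L/s

35.8 µg/L = 0.0358 mg/L.
Mass balance at complete mixing: C_std·(Q_w + Q_r) = Q_w·C_e + Q_r·C_b.
Rearranging, Q_w = Q_r·(C_std − C_b)/(C_e − C_std) = 100·(0.0526 − 0.0358) / (1.3 − 0.0526) = 1.347 m³/s.
= 1347 L/s.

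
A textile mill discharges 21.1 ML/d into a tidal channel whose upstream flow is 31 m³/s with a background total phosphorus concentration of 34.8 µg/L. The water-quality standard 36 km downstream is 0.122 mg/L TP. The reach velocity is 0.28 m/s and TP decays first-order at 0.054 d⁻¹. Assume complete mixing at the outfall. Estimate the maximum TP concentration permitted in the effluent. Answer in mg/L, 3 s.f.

21.1 ML/d = 0.2442 m³/s.
34.8 µg/L = 0.0348 mg/L.
Travel time to the compliance point: t = 3.6e+04/0.28 = 1.286e+05 s = 1.488 d; decay factor exp(−0.054·1.488) = 0.9228.
So the concentration just after mixing may be at most 0.122/0.9228 = 0.1322 mg/L.
Mass balance: 0.1322·31.24 = 0.2442·Cₑ + 31·0.0348.
Cₑ = (4.131 − 1.079) / 0.2442 = 12.5 mg/L.

12.5 mg/L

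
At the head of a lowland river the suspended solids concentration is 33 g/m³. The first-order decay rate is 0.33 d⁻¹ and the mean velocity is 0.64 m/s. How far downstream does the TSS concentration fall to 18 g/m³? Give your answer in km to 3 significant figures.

102 km

From C = C₀·e^(−kt), t = ln(C₀/C)/k = ln(33/18)/0.33 = 0.6061/0.33 = 1.837 d.
Distance = v·t = 0.64 m/s × 1.587e+05 s = 1.016e+05 m = 101.6 km.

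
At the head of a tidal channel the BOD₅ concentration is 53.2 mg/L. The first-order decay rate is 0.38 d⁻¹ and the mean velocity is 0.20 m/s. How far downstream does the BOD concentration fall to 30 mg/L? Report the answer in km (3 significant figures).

From C = C₀·e^(−kt), t = ln(C₀/C)/k = ln(53.2/30)/0.38 = 0.5729/0.38 = 1.508 d.
Distance = v·t = 0.20 m/s × 1.303e+05 s = 2.605e+04 m = 26.05 km.

26.1 km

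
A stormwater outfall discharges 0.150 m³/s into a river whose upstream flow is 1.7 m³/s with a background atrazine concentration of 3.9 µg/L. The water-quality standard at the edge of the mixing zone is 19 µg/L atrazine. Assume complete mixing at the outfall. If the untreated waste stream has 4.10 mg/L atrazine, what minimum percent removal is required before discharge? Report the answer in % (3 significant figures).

95.4 %

3.9 µg/L = 0.0039 mg/L.
19 µg/L = 0.019 mg/L.
Mass balance: 0.019·1.85 = 0.15·Cₑ + 1.7·0.0039.
Cₑ = (0.03515 − 0.00663) / 0.15 = 0.1901 mg/L.
Required removal = 1 − 0.1901/4.10 = 95.36 %.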